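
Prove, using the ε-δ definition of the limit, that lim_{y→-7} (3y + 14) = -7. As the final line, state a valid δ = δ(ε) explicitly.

δ = ε/3

Let ε > 0. We need δ > 0 so that 0 < |y + 7| < δ implies |(3y + 14) + 7| < ε.
|(3y + 14) + 7| = |3y + 21| = 3|y + 7|.
Thus it suffices that |y + 7| < ε/3.
Choosing δ = ε/3 gives |(3y + 14) + 7| = 3|y + 7| < ε whenever |y + 7| < δ.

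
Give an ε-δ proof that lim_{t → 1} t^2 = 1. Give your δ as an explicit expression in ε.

Fix ε > 0. We seek δ > 0 with 0 < |t − 1| < δ ⇒ |t^2 − 1| < ε.
Factor: t^2 − 1 = (t − 1)(t + 1), so |t^2 − 1| = |t − 1|·|t + 1|.
Impose δ ≤ 1 so that |t| < 2; then |t + 1| ≤ 3.
Hence |t^2 − 1| ≤ 3|t − 1|, which is < ε once |t − 1| < ε/3.
Take δ = min(1, ε/3). If 0 < |t − 1| < δ then both bounds hold and |t^2 − 1| ≤ 3|t − 1| < 3·(ε/3) = ε.

δ = min(1, ε/3)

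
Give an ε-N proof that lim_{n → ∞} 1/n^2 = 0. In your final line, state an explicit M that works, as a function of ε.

Suppose ε > 0. For n ≥ 1, |1/n^2 − 0| = 1/n^2.
1/n^2 < ε ⇔ n^2 > 1/ε ⇔ n > (1/ε)^{1/2}.
Take M = (1/ε)^{1/2}. Then n > M implies 1/n^2 < ε.

M = (1/ε)^{1/2}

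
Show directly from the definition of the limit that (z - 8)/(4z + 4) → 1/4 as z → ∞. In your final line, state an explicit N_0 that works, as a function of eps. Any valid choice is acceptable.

Let eps > 0 be given. We seek N_0 > 0 such that z > N_0 implies |(z - 8)/(4z + 4) − (1/4)| < eps.
(z - 8)/(4z + 4) − (1/4) = (4(z - 8) − (4z + 4)) / (4(4z + 4)) = -36/(4(4z + 4)).
For z > 0 we have 4z + 4 > 4z, so |(z - 8)/(4z + 4) − (1/4)| = 36/(4(4z + 4)) < 36/(4·4z) = (9/4)/z.
Thus |(z - 8)/(4z + 4) − (1/4)| < eps whenever z > (9/4)/eps.
Take N_0 = (9/4)/eps. If z > N_0 then |(z - 8)/(4z + 4) − (1/4)| < (9/4)/z < eps.

N_0 = (9/4)/eps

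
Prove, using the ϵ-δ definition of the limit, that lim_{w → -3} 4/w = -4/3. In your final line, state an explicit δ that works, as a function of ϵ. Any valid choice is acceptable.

δ = min(3/2, (9/8)ϵ)

Fix ϵ > 0. We seek δ > 0 such that 0 < |w + 3| < δ implies |4/w + 4/3| < ϵ.
|4/w + 4/3| = 4·|-3 − w|/(3·|w|) = 4|w + 3|/(3|w|).
Restrict δ ≤ 3/2. Then |w + 3| < 3/2 gives |w| > 3/2, so 3|w| > 9/2.
Then |4/w + 4/3| < 4|w + 3|/(9/2), which is < ϵ when |w + 3| < (9/8)ϵ.
Take δ = min(3/2, (9/8)ϵ). Then 0 < |w + 3| < δ gives both |w + 3| < 3/2 and |w + 3| < (9/8)ϵ, so |4/w + 4/3| < ϵ.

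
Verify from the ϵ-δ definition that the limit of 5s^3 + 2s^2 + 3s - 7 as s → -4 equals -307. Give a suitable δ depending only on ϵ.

Suppose ϵ > 0. We want δ > 0 such that 0 < |s + 4| < δ implies |(5s^3 + 2s^2 + 3s - 7) + 307| < ϵ.
(5s^3 + 2s^2 + 3s - 7) + 307 = 5s^3 + 2s^2 + 3s + 300 = (s + 4)(5s^2 - 18s + 75).
So |(5s^3 + 2s^2 + 3s - 7) + 307| = |s + 4|·|5s^2 - 18s + 75|.
Require δ ≤ 1. Then |s + 4| < 1 gives |s| < 5, and by the triangle inequality |5s^2 - 18s + 75| ≤ 5·5^2 + 18·5 + 75 = 290.
Hence |(5s^3 + 2s^2 + 3s - 7) + 307| ≤ 290|s + 4| < ϵ provided |s + 4| < ϵ/290.
Take δ = min(1, ϵ/290). Then 0 < |s + 4| < δ gives both |s + 4| < 1 and |s + 4| < ϵ/290, so |(5s^3 + 2s^2 + 3s - 7) + 307| < ϵ.

δ = min(1, ϵ/290)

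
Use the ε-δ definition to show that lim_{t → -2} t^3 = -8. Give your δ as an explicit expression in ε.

Fix ε > 0. We seek δ > 0 with 0 < |t + 2| < δ ⇒ |t^3 + 8| < ε.
Factor: t^3 + 8 = (t + 2)(t^2 - 2t + 4), so |t^3 + 8| = |t + 2|·|t^2 - 2t + 4|.
Impose δ ≤ 2 so that |t| < 4; then |t^2 - 2t + 4| ≤ 28.
Hence |t^3 + 8| ≤ 28|t + 2|, which is < ε once |t + 2| < ε/28.
Take δ = min(2, ε/28). If 0 < |t + 2| < δ then both bounds hold and |t^3 + 8| ≤ 28|t + 2| < 28·(ε/28) = ε.

δ = min(2, ε/28)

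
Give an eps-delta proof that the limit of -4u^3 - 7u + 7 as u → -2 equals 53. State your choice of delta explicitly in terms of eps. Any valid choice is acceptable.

delta = min(2, eps/119)

Suppose eps > 0. We want delta > 0 such that 0 < |u + 2| < delta implies |(-4u^3 - 7u + 7) − 53| < eps.
(-4u^3 - 7u + 7) − 53 = -4u^3 - 7u - 46 = (u + 2)(-4u^2 + 8u - 23).
So |(-4u^3 - 7u + 7) − 53| = |u + 2|·|-4u^2 + 8u - 23|.
Assume first that |u + 2| < 2, so |u| < 4. Then |-4u^2 + 8u - 23| ≤ 4·4^2 + 8·4 + 23 = 119.
Hence |(-4u^3 - 7u + 7) − 53| ≤ 119|u + 2| < eps provided |u + 2| < eps/119.
Take delta = min(2, eps/119). Then 0 < |u + 2| < delta gives both |u + 2| < 2 and |u + 2| < eps/119, so |(-4u^3 - 7u + 7) − 53| < eps.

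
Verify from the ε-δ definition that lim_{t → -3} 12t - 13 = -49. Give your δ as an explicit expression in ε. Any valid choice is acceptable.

Suppose ε > 0. We need δ > 0 so that 0 < |t + 3| < δ implies |(12t - 13) + 49| < ε.
Since (12t - 13) + 49 = 12(t + 3), we have |(12t - 13) + 49| = 12|t + 3|.
So 12|t + 3| < ε exactly when |t + 3| < ε/12.
Take δ = ε/12. If 0 < |t + 3| < δ then |(12t - 13) + 49| = 12|t + 3| < 12·(ε/12) = ε.

δ = ε/12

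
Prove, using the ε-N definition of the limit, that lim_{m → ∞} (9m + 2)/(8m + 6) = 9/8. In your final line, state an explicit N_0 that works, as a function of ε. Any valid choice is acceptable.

N_0 = (19/32)/ε

Suppose ε > 0. For m ≥ 1, |(9m + 2)/(8m + 6) − (9/8)| = |-38|/(8(8m + 6)) = 38/(8(8m + 6)).
Since 8m + 6 ≥ 8m for m ≥ 1, this is ≤ 38/(8·8m) = (19/32)/m.
So |(9m + 2)/(8m + 6) − (9/8)| < ε whenever m > (19/32)/ε.
Take N_0 = (19/32)/ε. If m > N_0 then |(9m + 2)/(8m + 6) − (9/8)| ≤ (19/32)/m < ε.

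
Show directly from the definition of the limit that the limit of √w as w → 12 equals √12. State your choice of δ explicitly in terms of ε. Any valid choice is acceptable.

δ = min(12, √12·ε)

Suppose ε > 0. We want δ > 0 such that 0 < |w − 12| < δ implies |√w − √12| < ε.
Rationalise: √w − √12 = (w − 12)/(√w + √12), so |√w − √12| = |w − 12|/(√w + √12).
Restrict δ ≤ 12 so that |w − 12| < 12 forces w > 0, and then √w + √12 > √12.
Hence |√w − √12| < |w − 12|/√12, which is < ε once |w − 12| < √12·ε.
Take δ = min(12, √12·ε). If 0 < |w − 12| < δ then w > 0 and |√w − √12| < |w − 12|/√12 < ε.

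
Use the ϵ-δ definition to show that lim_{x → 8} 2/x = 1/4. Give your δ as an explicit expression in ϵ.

δ = min(4, 16ϵ)

Let ϵ > 0. We seek δ > 0 such that 0 < |x − 8| < δ implies |2/x − (1/4)| < ϵ.
|2/x − (1/4)| = 2·|8 − x|/(8·|x|) = 2|x − 8|/(8|x|).
Restrict δ ≤ 4. Then |x − 8| < 4 gives |x| > 4, so 8|x| > 32.
Then |2/x − (1/4)| < 2|x − 8|/32, which is < ϵ when |x − 8| < 16ϵ.
Take δ = min(4, 16ϵ). Then 0 < |x − 8| < δ gives both |x − 8| < 4 and |x − 8| < 16ϵ, so |2/x − (1/4)| < ϵ.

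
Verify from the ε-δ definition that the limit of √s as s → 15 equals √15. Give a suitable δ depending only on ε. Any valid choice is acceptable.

δ = min(15, √15·ε)

Suppose ε > 0. We want δ > 0 such that 0 < |s − 15| < δ implies |√s − √15| < ε.
Rationalise: √s − √15 = (s − 15)/(√s + √15), so |√s − √15| = |s − 15|/(√s + √15).
Restrict δ ≤ 15 so that |s − 15| < 15 forces s > 0, and then √s + √15 > √15.
Hence |√s − √15| < |s − 15|/√15, which is < ε once |s − 15| < √15·ε.
Take δ = min(15, √15·ε). If 0 < |s − 15| < δ then s > 0 and |√s − √15| < |s − 15|/√15 < ε.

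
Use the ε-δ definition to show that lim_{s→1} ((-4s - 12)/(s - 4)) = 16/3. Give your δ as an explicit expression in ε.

Fix ε > 0. We want δ > 0 with 0 < |s − 1| < δ ⇒ |(-4s - 12)/(s - 4) − (16/3)| < ε.
Combining over a common denominator, (-4s - 12)/(s - 4) − (16/3) = [(-4s - 12)·(-3) − (-16)·(s - 4)] / [(-3)·(s - 4)] = 28(s − 1) / ((-3)(s - 4)).
So |(-4s - 12)/(s - 4) − (16/3)| = 28|s − 1| / (3·|s − 4|).
Require δ ≤ 3/2, so |s − 4| ≥ |-3| − |s − 1| > 3 − 3/2 = 3/2.
Hence |(-4s - 12)/(s - 4) − (16/3)| < 28|s − 1|/(3·(3/2)) = (56/9)|s − 1|, which is < ε once |s − 1| < (9/56)ε.
Take δ = min(3/2, (9/56)ε). Then 0 < |s − 1| < δ forces both bounds, so |(-4s - 12)/(s - 4) − (16/3)| < ε.

δ = min(3/2, (9/56)ε)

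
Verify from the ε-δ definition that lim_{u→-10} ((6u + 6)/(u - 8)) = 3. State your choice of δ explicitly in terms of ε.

δ = min(9, 3ε)

Suppose ε > 0. We want δ > 0 with 0 < |u + 10| < δ ⇒ |(6u + 6)/(u - 8) − 3| < ε.
Combining over a common denominator, (6u + 6)/(u - 8) − 3 = [(6u + 6)·(-18) − (-54)·(u - 8)] / [(-18)·(u - 8)] = -54(u + 10) / ((-18)(u - 8)).
So |(6u + 6)/(u - 8) − 3| = 54|u + 10| / (18·|u − 8|).
Restrict δ ≤ 9. Then |u + 10| < 9 gives |u − 8| = |(u + 10) + (-18)| ≥ 18 − 9 = 9.
Hence |(6u + 6)/(u - 8) − 3| < 54|u + 10|/(18·9) = (1/3)|u + 10|, which is < ε once |u + 10| < 3ε.
Take δ = min(9, 3ε). Then 0 < |u + 10| < δ forces both bounds, so |(6u + 6)/(u - 8) − 3| < ε.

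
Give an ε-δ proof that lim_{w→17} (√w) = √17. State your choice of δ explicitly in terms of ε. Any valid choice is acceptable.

Let ε > 0 be given. We want δ > 0 such that 0 < |w − 17| < δ implies |√w − √17| < ε.
Multiplying by the conjugate, |√w − √17| = |w − 17|/(√w + √17).
Restrict δ ≤ 17 so that |w − 17| < 17 forces w > 0, and then √w + √17 > √17.
Hence |√w − √17| < |w − 17|/√17, which is < ε once |w − 17| < √17·ε.
Take δ = min(17, √17·ε). If 0 < |w − 17| < δ then w > 0 and |√w − √17| < |w − 17|/√17 < ε.

δ = min(17, √17·ε)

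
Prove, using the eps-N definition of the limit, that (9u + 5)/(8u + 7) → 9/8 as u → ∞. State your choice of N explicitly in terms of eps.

Suppose eps > 0. We seek N > 0 such that u > N implies |(9u + 5)/(8u + 7) − (9/8)| < eps.
(9u + 5)/(8u + 7) − (9/8) = (8(9u + 5) − 9(8u + 7)) / (8(8u + 7)) = -23/(8(8u + 7)).
For u > 0 we have 8u + 7 > 8u, so |(9u + 5)/(8u + 7) − (9/8)| = 23/(8(8u + 7)) < 23/(8·8u) = (23/64)/u.
Thus |(9u + 5)/(8u + 7) − (9/8)| < eps whenever u > (23/64)/eps.
Take N = (23/64)/eps. If u > N then |(9u + 5)/(8u + 7) − (9/8)| < (23/64)/u < eps.

N = (23/64)/eps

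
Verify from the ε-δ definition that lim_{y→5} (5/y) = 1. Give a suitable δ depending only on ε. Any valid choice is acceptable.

Fix ε > 0. We seek δ > 0 such that 0 < |y − 5| < δ implies |5/y − 1| < ε.
|5/y − 1| = 5·|5 − y|/(5·|y|) = 5|y − 5|/(5|y|).
Require δ ≤ 5/2 so that |y| > 5 − 5/2 = 5/2, hence 5|y| > 25/2.
Then |5/y − 1| < 5|y − 5|/(25/2), which is < ε when |y − 5| < (5/2)ε.
Take δ = min(5/2, (5/2)ε). Then 0 < |y − 5| < δ gives both |y − 5| < 5/2 and |y − 5| < (5/2)ε, so |5/y − 1| < ε.

δ = min(5/2, (5/2)ε)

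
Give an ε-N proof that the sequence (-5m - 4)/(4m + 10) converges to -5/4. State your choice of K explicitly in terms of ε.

Suppose ε > 0. For m ≥ 1, |(-5m - 4)/(4m + 10) + 5/4| = |34|/(4(4m + 10)) = 34/(4(4m + 10)).
Since 4m + 10 ≥ 4m for m ≥ 1, this is ≤ 34/(4·4m) = (17/8)/m.
So |(-5m - 4)/(4m + 10) + 5/4| < ε whenever m > (17/8)/ε.
Take K = (17/8)/ε. If m > K then |(-5m - 4)/(4m + 10) + 5/4| ≤ (17/8)/m < ε.

K = (17/8)/ε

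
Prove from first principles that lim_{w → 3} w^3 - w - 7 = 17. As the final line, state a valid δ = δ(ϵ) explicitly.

Suppose ϵ > 0. We want δ > 0 such that 0 < |w − 3| < δ implies |(w^3 - w - 7) − 17| < ϵ.
(w^3 - w - 7) − 17 = w^3 - w - 24 = (w − 3)(w^2 + 3w + 8).
So |(w^3 - w - 7) − 17| = |w − 3|·|w^2 + 3w + 8|.
Require δ ≤ 1. Then |w − 3| < 1 gives |w| < 4, and by the triangle inequality |w^2 + 3w + 8| ≤ 4^2 + 3·4 + 8 = 36.
Hence |(w^3 - w - 7) − 17| ≤ 36|w − 3| < ϵ provided |w − 3| < ϵ/36.
Take δ = min(1, ϵ/36). Then 0 < |w − 3| < δ gives both |w − 3| < 1 and |w − 3| < ϵ/36, so |(w^3 - w - 7) − 17| < ϵ.

δ = min(1, ϵ/36)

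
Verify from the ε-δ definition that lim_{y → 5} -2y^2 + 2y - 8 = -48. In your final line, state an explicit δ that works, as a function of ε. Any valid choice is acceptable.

Let ε > 0 be given. We want δ > 0 such that 0 < |y − 5| < δ implies |(-2y^2 + 2y - 8) + 48| < ε.
(-2y^2 + 2y - 8) + 48 = -2y^2 + 2y + 40 = (y − 5)(-2y - 8).
So |(-2y^2 + 2y - 8) + 48| = |y − 5|·|-2y - 8|.
Require δ ≤ 2. Then |y − 5| < 2 gives |y| < 7, and by the triangle inequality |-2y - 8| ≤ 2·7 + 8 = 22.
Hence |(-2y^2 + 2y - 8) + 48| ≤ 22|y − 5| < ε provided |y − 5| < ε/22.
Take δ = min(2, ε/22). Then 0 < |y − 5| < δ gives both |y − 5| < 2 and |y − 5| < ε/22, so |(-2y^2 + 2y - 8) + 48| < ε.

δ = min(2, ε/22)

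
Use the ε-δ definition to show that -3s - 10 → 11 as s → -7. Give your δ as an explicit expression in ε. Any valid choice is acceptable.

Suppose ε > 0. We need δ > 0 so that 0 < |s + 7| < δ implies |(-3s - 10) − 11| < ε.
Since (-3s - 10) − 11 = -3(s + 7), we have |(-3s - 10) − 11| = 3|s + 7|.
Thus it suffices that |s + 7| < ε/3.
Choosing δ = ε/3 gives |(-3s - 10) − 11| = 3|s + 7| < ε whenever |s + 7| < δ.

δ = ε/3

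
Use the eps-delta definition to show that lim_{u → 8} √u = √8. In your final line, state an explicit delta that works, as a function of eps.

delta = min(8, √8·eps)

Let eps > 0 be given. We want delta > 0 such that 0 < |u − 8| < delta implies |√u − √8| < eps.
Multiplying by the conjugate, |√u − √8| = |u − 8|/(√u + √8).
Restrict delta ≤ 8 so that |u − 8| < 8 forces u > 0, and then √u + √8 > √8.
Hence |√u − √8| < |u − 8|/√8, which is < eps once |u − 8| < √8·eps.
Take delta = min(8, √8·eps). If 0 < |u − 8| < delta then u > 0 and |√u − √8| < |u − 8|/√8 < eps.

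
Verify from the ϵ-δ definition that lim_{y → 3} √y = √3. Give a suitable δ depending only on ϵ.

δ = min(3, √3·ϵ)

Let ϵ > 0. We want δ > 0 such that 0 < |y − 3| < δ implies |√y − √3| < ϵ.
Rationalise: √y − √3 = (y − 3)/(√y + √3), so |√y − √3| = |y − 3|/(√y + √3).
Restrict δ ≤ 3 so that |y − 3| < 3 forces y > 0, and then √y + √3 > √3.
Hence |√y − √3| < |y − 3|/√3, which is < ϵ once |y − 3| < √3·ϵ.
Take δ = min(3, √3·ϵ). If 0 < |y − 3| < δ then y > 0 and |√y − √3| < |y − 3|/√3 < ϵ.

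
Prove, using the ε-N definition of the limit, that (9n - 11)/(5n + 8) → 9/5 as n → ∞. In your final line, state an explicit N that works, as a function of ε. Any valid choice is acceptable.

N = (127/25)/ε

Let ε > 0 be given. For n ≥ 1, |(9n - 11)/(5n + 8) − (9/5)| = |-127|/(5(5n + 8)) = 127/(5(5n + 8)).
Since 5n + 8 ≥ 5n for n ≥ 1, this is ≤ 127/(5·5n) = (127/25)/n.
So |(9n - 11)/(5n + 8) − (9/5)| < ε whenever n > (127/25)/ε.
Take N = (127/25)/ε. If n > N then |(9n - 11)/(5n + 8) − (9/5)| ≤ (127/25)/n < ε.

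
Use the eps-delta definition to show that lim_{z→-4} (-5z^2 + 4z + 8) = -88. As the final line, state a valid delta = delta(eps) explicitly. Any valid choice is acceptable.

Fix eps > 0. We want delta > 0 such that 0 < |z + 4| < delta implies |(-5z^2 + 4z + 8) + 88| < eps.
(-5z^2 + 4z + 8) + 88 = -5z^2 + 4z + 96 = (z + 4)(-5z + 24).
So |(-5z^2 + 4z + 8) + 88| = |z + 4|·|-5z + 24|.
Require delta ≤ 1. Then |z + 4| < 1 gives |z| < 5, and by the triangle inequality |-5z + 24| ≤ 5·5 + 24 = 49.
Hence |(-5z^2 + 4z + 8) + 88| ≤ 49|z + 4| < eps provided |z + 4| < eps/49.
Take delta = min(1, eps/49). Then 0 < |z + 4| < delta gives both |z + 4| < 1 and |z + 4| < eps/49, so |(-5z^2 + 4z + 8) + 88| < eps.

delta = min(1, eps/49)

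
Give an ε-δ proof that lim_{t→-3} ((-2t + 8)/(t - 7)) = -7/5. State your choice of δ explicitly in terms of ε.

Let ε > 0. We want δ > 0 with 0 < |t + 3| < δ ⇒ |(-2t + 8)/(t - 7) + 7/5| < ε.
Combining over a common denominator, (-2t + 8)/(t - 7) + 7/5 = [(-2t + 8)·(-10) − 14·(t - 7)] / [(-10)·(t - 7)] = 6(t + 3) / ((-10)(t - 7)).
So |(-2t + 8)/(t - 7) + 7/5| = 6|t + 3| / (10·|t − 7|).
Restrict δ ≤ 5. Then |t + 3| < 5 gives |t − 7| = |(t + 3) + (-10)| ≥ 10 − 5 = 5.
Hence |(-2t + 8)/(t - 7) + 7/5| < 6|t + 3|/(10·5) = (3/25)|t + 3|, which is < ε once |t + 3| < (25/3)ε.
Take δ = min(5, (25/3)ε). Then 0 < |t + 3| < δ forces both bounds, so |(-2t + 8)/(t - 7) + 7/5| < ε.

δ = min(5, (25/3)ε)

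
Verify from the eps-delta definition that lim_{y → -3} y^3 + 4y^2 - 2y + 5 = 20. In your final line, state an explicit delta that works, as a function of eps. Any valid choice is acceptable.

delta = min(1, eps/25)

Fix eps > 0. We want delta > 0 such that 0 < |y + 3| < delta implies |(y^3 + 4y^2 - 2y + 5) − 20| < eps.
(y^3 + 4y^2 - 2y + 5) − 20 = y^3 + 4y^2 - 2y - 15 = (y + 3)(y^2 + y - 5).
So |(y^3 + 4y^2 - 2y + 5) − 20| = |y + 3|·|y^2 + y - 5|.
Require delta ≤ 1. Then |y + 3| < 1 gives |y| < 4, and by the triangle inequality |y^2 + y - 5| ≤ 4^2 + 4 + 5 = 25.
Hence |(y^3 + 4y^2 - 2y + 5) − 20| ≤ 25|y + 3| < eps provided |y + 3| < eps/25.
Choosing delta = min(1, eps/25) ensures both conditions, hence |(y^3 + 4y^2 - 2y + 5) − 20| < eps.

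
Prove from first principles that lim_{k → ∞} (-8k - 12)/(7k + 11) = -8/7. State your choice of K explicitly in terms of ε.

Suppose ε > 0. For k ≥ 1, |(-8k - 12)/(7k + 11) + 8/7| = |4|/(7(7k + 11)) = 4/(7(7k + 11)).
Since 7k + 11 ≥ 7k for k ≥ 1, this is ≤ 4/(7·7k) = (4/49)/k.
So |(-8k - 12)/(7k + 11) + 8/7| < ε whenever k > (4/49)/ε.
Take K = (4/49)/ε. If k > K then |(-8k - 12)/(7k + 11) + 8/7| ≤ (4/49)/k < ε.

K = (4/49)/ε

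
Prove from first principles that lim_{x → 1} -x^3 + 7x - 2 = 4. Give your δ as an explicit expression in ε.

δ = min(2, ε/18)

Let ε > 0 be given. We want δ > 0 such that 0 < |x − 1| < δ implies |(-x^3 + 7x - 2) − 4| < ε.
(-x^3 + 7x - 2) − 4 = -x^3 + 7x - 6 = (x − 1)(-x^2 - x + 6).
So |(-x^3 + 7x - 2) − 4| = |x − 1|·|-x^2 - x + 6|.
Require δ ≤ 2. Then |x − 1| < 2 gives |x| < 3, and by the triangle inequality |-x^2 - x + 6| ≤ 3^2 + 3 + 6 = 18.
Hence |(-x^3 + 7x - 2) − 4| ≤ 18|x − 1| < ε provided |x − 1| < ε/18.
Choosing δ = min(2, ε/18) ensures both conditions, hence |(-x^3 + 7x - 2) − 4| < ε.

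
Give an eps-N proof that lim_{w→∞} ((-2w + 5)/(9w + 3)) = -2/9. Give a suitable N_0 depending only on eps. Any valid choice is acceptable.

N_0 = (17/27)/eps

Let eps > 0. We seek N_0 > 0 such that w > N_0 implies |(-2w + 5)/(9w + 3) + 2/9| < eps.
(-2w + 5)/(9w + 3) + 2/9 = (9(-2w + 5) − (-2)(9w + 3)) / (9(9w + 3)) = 51/(9(9w + 3)).
For w > 0 we have 9w + 3 > 9w, so |(-2w + 5)/(9w + 3) + 2/9| = 51/(9(9w + 3)) < 51/(9·9w) = (17/27)/w.
Thus |(-2w + 5)/(9w + 3) + 2/9| < eps whenever w > (17/27)/eps.
Take N_0 = (17/27)/eps. If w > N_0 then |(-2w + 5)/(9w + 3) + 2/9| < (17/27)/w < eps.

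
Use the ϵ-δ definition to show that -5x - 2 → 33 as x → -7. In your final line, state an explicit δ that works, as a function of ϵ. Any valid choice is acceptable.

δ = ϵ/5

Let ϵ > 0. We need δ > 0 so that 0 < |x + 7| < δ implies |(-5x - 2) − 33| < ϵ.
|(-5x - 2) − 33| = |-5x - 35| = 5|x + 7|.
So 5|x + 7| < ϵ exactly when |x + 7| < ϵ/5.
Take δ = ϵ/5. If 0 < |x + 7| < δ then |(-5x - 2) − 33| = 5|x + 7| < 5·(ϵ/5) = ϵ.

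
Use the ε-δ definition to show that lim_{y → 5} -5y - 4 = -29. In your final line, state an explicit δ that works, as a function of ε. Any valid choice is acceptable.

δ = ε/5

Suppose ε > 0. We need δ > 0 so that 0 < |y − 5| < δ implies |(-5y - 4) + 29| < ε.
|(-5y - 4) + 29| = |-5y + 25| = 5|y − 5|.
So 5|y − 5| < ε exactly when |y − 5| < ε/5.
Take δ = ε/5. If 0 < |y − 5| < δ then |(-5y - 4) + 29| = 5|y − 5| < 5·(ε/5) = ε.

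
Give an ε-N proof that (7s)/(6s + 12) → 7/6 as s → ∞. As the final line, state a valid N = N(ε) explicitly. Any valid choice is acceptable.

N = (7/3)/ε

Let ε > 0 be given. We seek N > 0 such that s > N implies |(7s)/(6s + 12) − (7/6)| < ε.
(7s)/(6s + 12) − (7/6) = (6(7s) − 7(6s + 12)) / (6(6s + 12)) = -84/(6(6s + 12)).
For s > 0 we have 6s + 12 > 6s, so |(7s)/(6s + 12) − (7/6)| = 84/(6(6s + 12)) < 84/(6·6s) = (7/3)/s.
Thus |(7s)/(6s + 12) − (7/6)| < ε whenever s > (7/3)/ε.
Take N = (7/3)/ε. If s > N then |(7s)/(6s + 12) − (7/6)| < (7/3)/s < ε.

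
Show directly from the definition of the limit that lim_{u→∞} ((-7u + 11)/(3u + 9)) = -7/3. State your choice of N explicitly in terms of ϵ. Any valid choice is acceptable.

N = (32/3)/ϵ

Let ϵ > 0. We seek N > 0 such that u > N implies |(-7u + 11)/(3u + 9) + 7/3| < ϵ.
(-7u + 11)/(3u + 9) + 7/3 = (3(-7u + 11) − (-7)(3u + 9)) / (3(3u + 9)) = 96/(3(3u + 9)).
For u > 0 we have 3u + 9 > 3u, so |(-7u + 11)/(3u + 9) + 7/3| = 96/(3(3u + 9)) < 96/(3·3u) = (32/3)/u.
Thus |(-7u + 11)/(3u + 9) + 7/3| < ϵ whenever u > (32/3)/ϵ.
Take N = (32/3)/ϵ. If u > N then |(-7u + 11)/(3u + 9) + 7/3| < (32/3)/u < ϵ.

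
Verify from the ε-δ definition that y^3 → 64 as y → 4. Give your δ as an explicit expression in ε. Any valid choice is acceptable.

δ = min(1, ε/61)

Fix ε > 0. We seek δ > 0 with 0 < |y − 4| < δ ⇒ |y^3 − 64| < ε.
Factor: y^3 − 64 = (y − 4)(y^2 + 4y + 16), so |y^3 − 64| = |y − 4|·|y^2 + 4y + 16|.
Restrict δ ≤ 1. Then |y − 4| < 1 gives |y| < 5, so by the triangle inequality |y^2 + 4y + 16| ≤ 5^2 + 4·5 + 16 = 61.
Hence |y^3 − 64| ≤ 61|y − 4|, which is < ε once |y − 4| < ε/61.
Take δ = min(1, ε/61). If 0 < |y − 4| < δ then both bounds hold and |y^3 − 64| ≤ 61|y − 4| < 61·(ε/61) = ε.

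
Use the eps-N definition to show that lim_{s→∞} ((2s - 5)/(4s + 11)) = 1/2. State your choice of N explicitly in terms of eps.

N = (21/8)/eps

Fix eps > 0. We seek N > 0 such that s > N implies |(2s - 5)/(4s + 11) − (1/2)| < eps.
(2s - 5)/(4s + 11) − (1/2) = (4(2s - 5) − 2(4s + 11)) / (4(4s + 11)) = -42/(4(4s + 11)).
For s > 0 we have 4s + 11 > 4s, so |(2s - 5)/(4s + 11) − (1/2)| = 42/(4(4s + 11)) < 42/(4·4s) = (21/8)/s.
Thus |(2s - 5)/(4s + 11) − (1/2)| < eps whenever s > (21/8)/eps.
Take N = (21/8)/eps. If s > N then |(2s - 5)/(4s + 11) − (1/2)| < (21/8)/s < eps.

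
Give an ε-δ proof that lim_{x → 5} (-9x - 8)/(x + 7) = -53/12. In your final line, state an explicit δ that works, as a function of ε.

δ = min(6, (72/55)ε)

Fix ε > 0. We want δ > 0 with 0 < |x − 5| < δ ⇒ |(-9x - 8)/(x + 7) + 53/12| < ε.
Combining over a common denominator, (-9x - 8)/(x + 7) + 53/12 = [(-9x - 8)·12 − (-53)·(x + 7)] / [12·(x + 7)] = -55(x − 5) / (12(x + 7)).
So |(-9x - 8)/(x + 7) + 53/12| = 55|x − 5| / (12·|x + 7|).
Require δ ≤ 6, so |x + 7| ≥ |12| − |x − 5| > 12 − 6 = 6.
Hence |(-9x - 8)/(x + 7) + 53/12| < 55|x − 5|/(12·6) = (55/72)|x − 5|, which is < ε once |x − 5| < (72/55)ε.
Take δ = min(6, (72/55)ε). Then 0 < |x − 5| < δ forces both bounds, so |(-9x - 8)/(x + 7) + 53/12| < ε.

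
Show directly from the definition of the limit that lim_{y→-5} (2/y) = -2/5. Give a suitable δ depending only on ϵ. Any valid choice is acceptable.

Let ϵ > 0 be given. We seek δ > 0 such that 0 < |y + 5| < δ implies |2/y + 2/5| < ϵ.
|2/y + 2/5| = 2·|-5 − y|/(5·|y|) = 2|y + 5|/(5|y|).
Restrict δ ≤ 5/2. Then |y + 5| < 5/2 gives |y| > 5/2, so 5|y| > 25/2.
Then |2/y + 2/5| < 2|y + 5|/(25/2), which is < ϵ when |y + 5| < (25/4)ϵ.
Take δ = min(5/2, (25/4)ϵ). Then 0 < |y + 5| < δ gives both |y + 5| < 5/2 and |y + 5| < (25/4)ϵ, so |2/y + 2/5| < ϵ.

δ = min(5/2, (25/4)ϵ)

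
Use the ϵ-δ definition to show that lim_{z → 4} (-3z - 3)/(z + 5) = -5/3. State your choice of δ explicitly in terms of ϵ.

Let ϵ > 0 be given. We want δ > 0 with 0 < |z − 4| < δ ⇒ |(-3z - 3)/(z + 5) + 5/3| < ϵ.
Combining over a common denominator, (-3z - 3)/(z + 5) + 5/3 = [(-3z - 3)·9 − (-15)·(z + 5)] / [9·(z + 5)] = -12(z − 4) / (9(z + 5)).
So |(-3z - 3)/(z + 5) + 5/3| = 12|z − 4| / (9·|z + 5|).
Restrict δ ≤ 9/2. Then |z − 4| < 9/2 gives |z + 5| = |(z − 4) + 9| ≥ 9 − 9/2 = 9/2.
Hence |(-3z - 3)/(z + 5) + 5/3| < 12|z − 4|/(9·(9/2)) = (8/27)|z − 4|, which is < ϵ once |z − 4| < (27/8)ϵ.
Take δ = min(9/2, (27/8)ϵ). Then 0 < |z − 4| < δ forces both bounds, so |(-3z - 3)/(z + 5) + 5/3| < ϵ.

δ = min(9/2, (27/8)ϵ)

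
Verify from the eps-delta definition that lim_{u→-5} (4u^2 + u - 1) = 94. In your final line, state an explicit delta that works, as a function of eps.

Let eps > 0 be given. We want delta > 0 such that 0 < |u + 5| < delta implies |(4u^2 + u - 1) − 94| < eps.
(4u^2 + u - 1) − 94 = 4u^2 + u - 95 = (u + 5)(4u - 19).
So |(4u^2 + u - 1) − 94| = |u + 5|·|4u - 19|.
Require delta ≤ 1. Then |u + 5| < 1 gives |u| < 6, and by the triangle inequality |4u - 19| ≤ 4·6 + 19 = 43.
Hence |(4u^2 + u - 1) − 94| ≤ 43|u + 5| < eps provided |u + 5| < eps/43.
Take delta = min(1, eps/43). Then 0 < |u + 5| < delta gives both |u + 5| < 1 and |u + 5| < eps/43, so |(4u^2 + u - 1) − 94| < eps.

delta = min(1, eps/43)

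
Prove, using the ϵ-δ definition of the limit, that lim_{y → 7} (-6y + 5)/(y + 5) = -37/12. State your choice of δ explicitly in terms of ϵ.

δ = min(6, (72/35)ϵ)

Let ϵ > 0. We want δ > 0 with 0 < |y − 7| < δ ⇒ |(-6y + 5)/(y + 5) + 37/12| < ϵ.
Combining over a common denominator, (-6y + 5)/(y + 5) + 37/12 = [(-6y + 5)·12 − (-37)·(y + 5)] / [12·(y + 5)] = -35(y − 7) / (12(y + 5)).
So |(-6y + 5)/(y + 5) + 37/12| = 35|y − 7| / (12·|y + 5|).
Require δ ≤ 6, so |y + 5| ≥ |12| − |y − 7| > 12 − 6 = 6.
Hence |(-6y + 5)/(y + 5) + 37/12| < 35|y − 7|/(12·6) = (35/72)|y − 7|, which is < ϵ once |y − 7| < (72/35)ϵ.
Take δ = min(6, (72/35)ϵ). Then 0 < |y − 7| < δ forces both bounds, so |(-6y + 5)/(y + 5) + 37/12| < ϵ.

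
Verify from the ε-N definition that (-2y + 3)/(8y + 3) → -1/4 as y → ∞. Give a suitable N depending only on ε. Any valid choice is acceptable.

Let ε > 0 be given. We seek N > 0 such that y > N implies |(-2y + 3)/(8y + 3) + 1/4| < ε.
(-2y + 3)/(8y + 3) + 1/4 = (8(-2y + 3) − (-2)(8y + 3)) / (8(8y + 3)) = 30/(8(8y + 3)).
For y > 0 we have 8y + 3 > 8y, so |(-2y + 3)/(8y + 3) + 1/4| = 30/(8(8y + 3)) < 30/(8·8y) = (15/32)/y.
Thus |(-2y + 3)/(8y + 3) + 1/4| < ε whenever y > (15/32)/ε.
Take N = (15/32)/ε. If y > N then |(-2y + 3)/(8y + 3) + 1/4| < (15/32)/y < ε.

N = (15/32)/ε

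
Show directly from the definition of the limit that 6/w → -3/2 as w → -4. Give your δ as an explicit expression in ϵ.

Fix ϵ > 0. We seek δ > 0 such that 0 < |w + 4| < δ implies |6/w + 3/2| < ϵ.
|6/w + 3/2| = 6·|-4 − w|/(4·|w|) = 6|w + 4|/(4|w|).
Require δ ≤ 2 so that |w| > 4 − 2 = 2, hence 4|w| > 8.
Then |6/w + 3/2| < 6|w + 4|/8, which is < ϵ when |w + 4| < (4/3)ϵ.
Take δ = min(2, (4/3)ϵ). Then 0 < |w + 4| < δ gives both |w + 4| < 2 and |w + 4| < (4/3)ϵ, so |6/w + 3/2| < ϵ.

δ = min(2, (4/3)ϵ)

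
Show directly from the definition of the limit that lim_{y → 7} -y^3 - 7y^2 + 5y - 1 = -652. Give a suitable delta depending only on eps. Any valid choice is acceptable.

delta = min(2, eps/300)

Suppose eps > 0. We want delta > 0 such that 0 < |y − 7| < delta implies |(-y^3 - 7y^2 + 5y - 1) + 652| < eps.
(-y^3 - 7y^2 + 5y - 1) + 652 = -y^3 - 7y^2 + 5y + 651 = (y − 7)(-y^2 - 14y - 93).
So |(-y^3 - 7y^2 + 5y - 1) + 652| = |y − 7|·|-y^2 - 14y - 93|.
Require delta ≤ 2. Then |y − 7| < 2 gives |y| < 9, and by the triangle inequality |-y^2 - 14y - 93| ≤ 9^2 + 14·9 + 93 = 300.
Hence |(-y^3 - 7y^2 + 5y - 1) + 652| ≤ 300|y − 7| < eps provided |y − 7| < eps/300.
Choosing delta = min(2, eps/300) ensures both conditions, hence |(-y^3 - 7y^2 + 5y - 1) + 652| < eps.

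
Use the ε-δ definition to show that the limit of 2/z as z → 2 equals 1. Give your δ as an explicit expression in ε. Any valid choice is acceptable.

Suppose ε > 0. We seek δ > 0 such that 0 < |z − 2| < δ implies |2/z − 1| < ε.
|2/z − 1| = 2·|2 − z|/(2·|z|) = 2|z − 2|/(2|z|).
Require δ ≤ 1 so that |z| > 2 − 1 = 1, hence 2|z| > 2.
Then |2/z − 1| < 2|z − 2|/2, which is < ε when |z − 2| < ε.
Take δ = min(1, ε). Then 0 < |z − 2| < δ gives both |z − 2| < 1 and |z − 2| < ε, so |2/z − 1| < ε.

δ = min(1, ε)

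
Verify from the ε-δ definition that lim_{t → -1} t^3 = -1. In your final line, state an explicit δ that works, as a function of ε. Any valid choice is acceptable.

Suppose ε > 0. We seek δ > 0 with 0 < |t + 1| < δ ⇒ |t^3 + 1| < ε.
Factor: t^3 + 1 = (t + 1)(t^2 - t + 1), so |t^3 + 1| = |t + 1|·|t^2 - t + 1|.
Impose δ ≤ 1 so that |t| < 2; then |t^2 - t + 1| ≤ 7.
Hence |t^3 + 1| ≤ 7|t + 1|, which is < ε once |t + 1| < ε/7.
Take δ = min(1, ε/7). If 0 < |t + 1| < δ then both bounds hold and |t^3 + 1| ≤ 7|t + 1| < 7·(ε/7) = ε.

δ = min(1, ε/7)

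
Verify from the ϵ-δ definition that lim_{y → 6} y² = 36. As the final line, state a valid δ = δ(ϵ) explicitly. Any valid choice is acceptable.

δ = min(2, ϵ/14)

Fix ϵ > 0. We seek δ > 0 with 0 < |y − 6| < δ ⇒ |y² − 36| < ϵ.
Factor: y² − 36 = (y − 6)(y + 6), so |y² − 36| = |y − 6|·|y + 6|.
Restrict δ ≤ 2. Then |y − 6| < 2 gives |y| < 8, so by the triangle inequality |y + 6| ≤ 8 + 6 = 14.
Hence |y² − 36| ≤ 14|y − 6|, which is < ϵ once |y − 6| < ϵ/14.
Take δ = min(2, ϵ/14). If 0 < |y − 6| < δ then both bounds hold and |y² − 36| ≤ 14|y − 6| < 14·(ϵ/14) = ϵ.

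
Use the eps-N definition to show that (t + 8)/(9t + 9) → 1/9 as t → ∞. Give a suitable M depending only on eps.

M = (7/9)/eps

Suppose eps > 0. We seek M > 0 such that t > M implies |(t + 8)/(9t + 9) − (1/9)| < eps.
(t + 8)/(9t + 9) − (1/9) = (9(t + 8) − (9t + 9)) / (9(9t + 9)) = 63/(9(9t + 9)).
For t > 0 we have 9t + 9 > 9t, so |(t + 8)/(9t + 9) − (1/9)| = 63/(9(9t + 9)) < 63/(9·9t) = (7/9)/t.
Thus |(t + 8)/(9t + 9) − (1/9)| < eps whenever t > (7/9)/eps.
Take M = (7/9)/eps. If t > M then |(t + 8)/(9t + 9) − (1/9)| < (7/9)/t < eps.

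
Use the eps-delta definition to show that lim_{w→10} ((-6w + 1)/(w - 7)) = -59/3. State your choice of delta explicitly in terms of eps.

delta = min(3/2, (9/82)eps)

Let eps > 0 be given. We want delta > 0 with 0 < |w − 10| < delta ⇒ |(-6w + 1)/(w - 7) + 59/3| < eps.
Combining over a common denominator, (-6w + 1)/(w - 7) + 59/3 = [(-6w + 1)·3 − (-59)·(w - 7)] / [3·(w - 7)] = 41(w − 10) / (3(w - 7)).
So |(-6w + 1)/(w - 7) + 59/3| = 41|w − 10| / (3·|w − 7|).
Require delta ≤ 3/2, so |w − 7| ≥ |3| − |w − 10| > 3 − 3/2 = 3/2.
Hence |(-6w + 1)/(w - 7) + 59/3| < 41|w − 10|/(3·(3/2)) = (82/9)|w − 10|, which is < eps once |w − 10| < (9/82)eps.
Take delta = min(3/2, (9/82)eps). Then 0 < |w − 10| < delta forces both bounds, so |(-6w + 1)/(w - 7) + 59/3| < eps.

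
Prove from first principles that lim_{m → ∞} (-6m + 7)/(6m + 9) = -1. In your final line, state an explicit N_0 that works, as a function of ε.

N_0 = (8/3)/ε

Let ε > 0 be given. For m ≥ 1, |(-6m + 7)/(6m + 9) + 1| = |96|/(6(6m + 9)) = 96/(6(6m + 9)).
Since 6m + 9 ≥ 6m for m ≥ 1, this is ≤ 96/(6·6m) = (8/3)/m.
So |(-6m + 7)/(6m + 9) + 1| < ε whenever m > (8/3)/ε.
Take N_0 = (8/3)/ε. If m > N_0 then |(-6m + 7)/(6m + 9) + 1| ≤ (8/3)/m < ε.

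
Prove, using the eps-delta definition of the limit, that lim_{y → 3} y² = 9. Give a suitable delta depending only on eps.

delta = min(2, eps/8)

Fix eps > 0. We seek delta > 0 with 0 < |y − 3| < delta ⇒ |y² − 9| < eps.
Factor: y² − 9 = (y − 3)(y + 3), so |y² − 9| = |y − 3|·|y + 3|.
Restrict delta ≤ 2. Then |y − 3| < 2 gives |y| < 5, so by the triangle inequality |y + 3| ≤ 5 + 3 = 8.
Hence |y² − 9| ≤ 8|y − 3|, which is < eps once |y − 3| < eps/8.
Take delta = min(2, eps/8). If 0 < |y − 3| < delta then both bounds hold and |y² − 9| ≤ 8|y − 3| < 8·(eps/8) = eps.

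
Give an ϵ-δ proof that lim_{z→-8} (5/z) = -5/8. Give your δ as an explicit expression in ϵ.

δ = min(4, (32/5)ϵ)

Let ϵ > 0. We seek δ > 0 such that 0 < |z + 8| < δ implies |5/z + 5/8| < ϵ.
|5/z + 5/8| = 5·|-8 − z|/(8·|z|) = 5|z + 8|/(8|z|).
Restrict δ ≤ 4. Then |z + 8| < 4 gives |z| > 4, so 8|z| > 32.
Then |5/z + 5/8| < 5|z + 8|/32, which is < ϵ when |z + 8| < (32/5)ϵ.
Take δ = min(4, (32/5)ϵ). Then 0 < |z + 8| < δ gives both |z + 8| < 4 and |z + 8| < (32/5)ϵ, so |5/z + 5/8| < ϵ.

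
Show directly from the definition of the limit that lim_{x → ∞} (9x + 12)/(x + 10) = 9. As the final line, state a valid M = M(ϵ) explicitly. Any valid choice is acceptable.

Let ϵ > 0 be given. We seek M > 0 such that x > M implies |(9x + 12)/(x + 10) − 9| < ϵ.
(9x + 12)/(x + 10) − 9 = ((9x + 12) − 9(x + 10)) / ((x + 10)) = -78/((x + 10)).
For x > 0 we have x + 10 > x, so |(9x + 12)/(x + 10) − 9| = 78/((x + 10)) < 78/(x) = 78/x.
Thus |(9x + 12)/(x + 10) − 9| < ϵ whenever x > 78/ϵ.
Take M = 78/ϵ. If x > M then |(9x + 12)/(x + 10) − 9| < 78/x < ϵ.

M = 78/ϵ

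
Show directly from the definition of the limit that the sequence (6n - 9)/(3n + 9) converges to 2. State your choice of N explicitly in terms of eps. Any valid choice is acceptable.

Suppose eps > 0. For n ≥ 1, |(6n - 9)/(3n + 9) − 2| = |-81|/(3(3n + 9)) = 81/(3(3n + 9)).
Since 3n + 9 ≥ 3n for n ≥ 1, this is ≤ 81/(3·3n) = 9/n.
So |(6n - 9)/(3n + 9) − 2| < eps whenever n > 9/eps.
Take N = 9/eps. If n > N then |(6n - 9)/(3n + 9) − 2| ≤ 9/n < eps.

N = 9/eps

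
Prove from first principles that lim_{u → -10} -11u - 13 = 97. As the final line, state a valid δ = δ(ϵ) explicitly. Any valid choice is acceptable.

δ = ϵ/11

Suppose ϵ > 0. We need δ > 0 so that 0 < |u + 10| < δ implies |(-11u - 13) − 97| < ϵ.
|(-11u - 13) − 97| = |-11u - 110| = 11|u + 10|.
So 11|u + 10| < ϵ exactly when |u + 10| < ϵ/11.
Choosing δ = ϵ/11 gives |(-11u - 13) − 97| = 11|u + 10| < ϵ whenever |u + 10| < δ.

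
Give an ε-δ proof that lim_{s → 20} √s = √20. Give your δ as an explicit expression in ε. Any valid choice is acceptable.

δ = min(20, √20·ε)

Suppose ε > 0. We want δ > 0 such that 0 < |s − 20| < δ implies |√s − √20| < ε.
Multiplying by the conjugate, |√s − √20| = |s − 20|/(√s + √20).
Restrict δ ≤ 20 so that |s − 20| < 20 forces s > 0, and then √s + √20 > √20.
Hence |√s − √20| < |s − 20|/√20, which is < ε once |s − 20| < √20·ε.
Take δ = min(20, √20·ε). If 0 < |s − 20| < δ then s > 0 and |√s − √20| < |s − 20|/√20 < ε.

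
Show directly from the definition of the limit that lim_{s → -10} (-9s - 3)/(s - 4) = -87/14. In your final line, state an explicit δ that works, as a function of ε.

Suppose ε > 0. We want δ > 0 with 0 < |s + 10| < δ ⇒ |(-9s - 3)/(s - 4) + 87/14| < ε.
Combining over a common denominator, (-9s - 3)/(s - 4) + 87/14 = [(-9s - 3)·(-14) − 87·(s - 4)] / [(-14)·(s - 4)] = 39(s + 10) / ((-14)(s - 4)).
So |(-9s - 3)/(s - 4) + 87/14| = 39|s + 10| / (14·|s − 4|).
Restrict δ ≤ 7. Then |s + 10| < 7 gives |s − 4| = |(s + 10) + (-14)| ≥ 14 − 7 = 7.
Hence |(-9s - 3)/(s - 4) + 87/14| < 39|s + 10|/(14·7) = (39/98)|s + 10|, which is < ε once |s + 10| < (98/39)ε.
Take δ = min(7, (98/39)ε). Then 0 < |s + 10| < δ forces both bounds, so |(-9s - 3)/(s - 4) + 87/14| < ε.

δ = min(7, (98/39)ε)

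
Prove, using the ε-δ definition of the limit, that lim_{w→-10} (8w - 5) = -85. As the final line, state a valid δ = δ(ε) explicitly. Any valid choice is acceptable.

Fix ε > 0. We need δ > 0 so that 0 < |w + 10| < δ implies |(8w - 5) + 85| < ε.
Since (8w - 5) + 85 = 8(w + 10), we have |(8w - 5) + 85| = 8|w + 10|.
So 8|w + 10| < ε exactly when |w + 10| < ε/8.
Take δ = ε/8. If 0 < |w + 10| < δ then |(8w - 5) + 85| = 8|w + 10| < 8·(ε/8) = ε.

δ = ε/8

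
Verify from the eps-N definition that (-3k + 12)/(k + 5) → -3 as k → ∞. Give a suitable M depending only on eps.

Let eps > 0. For k ≥ 1, |(-3k + 12)/(k + 5) + 3| = |27|/((k + 5)) = 27/((k + 5)).
Since k + 5 ≥ k for k ≥ 1, this is ≤ 27/(k) = 27/k.
So |(-3k + 12)/(k + 5) + 3| < eps whenever k > 27/eps.
Take M = 27/eps. If k > M then |(-3k + 12)/(k + 5) + 3| ≤ 27/k < eps.

M = 27/eps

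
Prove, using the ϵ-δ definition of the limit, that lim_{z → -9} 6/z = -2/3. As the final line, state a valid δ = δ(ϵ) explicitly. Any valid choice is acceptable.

δ = min(9/2, (27/4)ϵ)

Let ϵ > 0 be given. We seek δ > 0 such that 0 < |z + 9| < δ implies |6/z + 2/3| < ϵ.
|6/z + 2/3| = 6·|-9 − z|/(9·|z|) = 6|z + 9|/(9|z|).
Require δ ≤ 9/2 so that |z| > 9 − 9/2 = 9/2, hence 9|z| > 81/2.
Then |6/z + 2/3| < 6|z + 9|/(81/2), which is < ϵ when |z + 9| < (27/4)ϵ.
Take δ = min(9/2, (27/4)ϵ). Then 0 < |z + 9| < δ gives both |z + 9| < 9/2 and |z + 9| < (27/4)ϵ, so |6/z + 2/3| < ϵ.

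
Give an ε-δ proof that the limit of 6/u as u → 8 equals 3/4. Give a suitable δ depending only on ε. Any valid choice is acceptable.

Let ε > 0. We seek δ > 0 such that 0 < |u − 8| < δ implies |6/u − (3/4)| < ε.
|6/u − (3/4)| = 6·|8 − u|/(8·|u|) = 6|u − 8|/(8|u|).
Require δ ≤ 4 so that |u| > 8 − 4 = 4, hence 8|u| > 32.
Then |6/u − (3/4)| < 6|u − 8|/32, which is < ε when |u − 8| < (16/3)ε.
Take δ = min(4, (16/3)ε). Then 0 < |u − 8| < δ gives both |u − 8| < 4 and |u − 8| < (16/3)ε, so |6/u − (3/4)| < ε.

δ = min(4, (16/3)ε)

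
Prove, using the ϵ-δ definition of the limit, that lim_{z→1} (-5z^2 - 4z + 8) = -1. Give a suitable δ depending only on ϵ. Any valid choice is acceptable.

Let ϵ > 0 be given. We want δ > 0 such that 0 < |z − 1| < δ implies |(-5z^2 - 4z + 8) + 1| < ϵ.
(-5z^2 - 4z + 8) + 1 = -5z^2 - 4z + 9 = (z − 1)(-5z - 9).
So |(-5z^2 - 4z + 8) + 1| = |z − 1|·|-5z - 9|.
Require δ ≤ 2. Then |z − 1| < 2 gives |z| < 3, and by the triangle inequality |-5z - 9| ≤ 5·3 + 9 = 24.
Hence |(-5z^2 - 4z + 8) + 1| ≤ 24|z − 1| < ϵ provided |z − 1| < ϵ/24.
Choosing δ = min(2, ϵ/24) ensures both conditions, hence |(-5z^2 - 4z + 8) + 1| < ϵ.

δ = min(2, ϵ/24)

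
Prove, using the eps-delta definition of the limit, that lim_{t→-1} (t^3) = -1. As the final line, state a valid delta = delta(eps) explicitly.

delta = min(1, eps/7)

Let eps > 0 be given. We seek delta > 0 with 0 < |t + 1| < delta ⇒ |t^3 + 1| < eps.
Factor: t^3 + 1 = (t + 1)(t^2 - t + 1), so |t^3 + 1| = |t + 1|·|t^2 - t + 1|.
Restrict delta ≤ 1. Then |t + 1| < 1 gives |t| < 2, so by the triangle inequality |t^2 - t + 1| ≤ 2^2 + 2 + 1 = 7.
Hence |t^3 + 1| ≤ 7|t + 1|, which is < eps once |t + 1| < eps/7.
Take delta = min(1, eps/7). If 0 < |t + 1| < delta then both bounds hold and |t^3 + 1| ≤ 7|t + 1| < 7·(eps/7) = eps.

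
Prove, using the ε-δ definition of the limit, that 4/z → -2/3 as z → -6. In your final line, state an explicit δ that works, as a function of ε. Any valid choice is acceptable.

Let ε > 0 be given. We seek δ > 0 such that 0 < |z + 6| < δ implies |4/z + 2/3| < ε.
|4/z + 2/3| = 4·|-6 − z|/(6·|z|) = 4|z + 6|/(6|z|).
Require δ ≤ 3 so that |z| > 6 − 3 = 3, hence 6|z| > 18.
Then |4/z + 2/3| < 4|z + 6|/18, which is < ε when |z + 6| < (9/2)ε.
Take δ = min(3, (9/2)ε). Then 0 < |z + 6| < δ gives both |z + 6| < 3 and |z + 6| < (9/2)ε, so |4/z + 2/3| < ε.

δ = min(3, (9/2)ε)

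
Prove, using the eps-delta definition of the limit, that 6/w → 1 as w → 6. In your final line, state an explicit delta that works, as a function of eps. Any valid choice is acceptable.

delta = min(3, 3eps)

Let eps > 0 be given. We seek delta > 0 such that 0 < |w − 6| < delta implies |6/w − 1| < eps.
|6/w − 1| = 6·|6 − w|/(6·|w|) = 6|w − 6|/(6|w|).
Restrict delta ≤ 3. Then |w − 6| < 3 gives |w| > 3, so 6|w| > 18.
Then |6/w − 1| < 6|w − 6|/18, which is < eps when |w − 6| < 3eps.
Take delta = min(3, 3eps). Then 0 < |w − 6| < delta gives both |w − 6| < 3 and |w − 6| < 3eps, so |6/w − 1| < eps.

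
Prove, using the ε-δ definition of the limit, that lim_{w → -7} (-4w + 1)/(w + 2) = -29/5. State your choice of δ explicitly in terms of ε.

δ = min(5/2, (25/18)ε)

Fix ε > 0. We want δ > 0 with 0 < |w + 7| < δ ⇒ |(-4w + 1)/(w + 2) + 29/5| < ε.
Combining over a common denominator, (-4w + 1)/(w + 2) + 29/5 = [(-4w + 1)·(-5) − 29·(w + 2)] / [(-5)·(w + 2)] = -9(w + 7) / ((-5)(w + 2)).
So |(-4w + 1)/(w + 2) + 29/5| = 9|w + 7| / (5·|w + 2|).
Require δ ≤ 5/2, so |w + 2| ≥ |-5| − |w + 7| > 5 − 5/2 = 5/2.
Hence |(-4w + 1)/(w + 2) + 29/5| < 9|w + 7|/(5·(5/2)) = (18/25)|w + 7|, which is < ε once |w + 7| < (25/18)ε.
Take δ = min(5/2, (25/18)ε). Then 0 < |w + 7| < δ forces both bounds, so |(-4w + 1)/(w + 2) + 29/5| < ε.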